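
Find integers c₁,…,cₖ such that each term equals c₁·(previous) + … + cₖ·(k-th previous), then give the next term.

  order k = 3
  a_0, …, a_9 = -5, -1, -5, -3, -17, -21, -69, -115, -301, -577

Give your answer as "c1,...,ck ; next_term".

  a_3 = 1·-5 + 3·-1 + -1·-5 = -3
  a_4 = 1·-3 + 3·-5 + -1·-1 = -17
  a_5 = 1·-17 + 3·-3 + -1·-5 = -21
  a_6 = 1·-21 + 3·-17 + -1·-3 = -69
  a_7 = 1·-69 + 3·-21 + -1·-17 = -115
  a_8 = 1·-115 + 3·-69 + -1·-21 = -301
  a_9 = 1·-301 + 3·-115 + -1·-69 = -577
  a_10 = 1·-577 + 3·-301 + -1·-115 = -1365

1,3,-1 ; -1365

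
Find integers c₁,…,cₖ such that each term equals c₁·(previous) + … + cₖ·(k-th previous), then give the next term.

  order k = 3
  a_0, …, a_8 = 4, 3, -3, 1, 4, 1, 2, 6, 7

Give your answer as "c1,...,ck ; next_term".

  a_3 = 1·-3 + 0·3 + 1·4 = 1
  a_4 = 1·1 + 0·-3 + 1·3 = 4
  a_5 = 1·4 + 0·1 + 1·-3 = 1
  a_6 = 1·1 + 0·4 + 1·1 = 2
  a_7 = 1·2 + 0·1 + 1·4 = 6
  a_8 = 1·6 + 0·2 + 1·1 = 7
  a_9 = 1·7 + 0·6 + 1·2 = 9

1,0,1 ; 9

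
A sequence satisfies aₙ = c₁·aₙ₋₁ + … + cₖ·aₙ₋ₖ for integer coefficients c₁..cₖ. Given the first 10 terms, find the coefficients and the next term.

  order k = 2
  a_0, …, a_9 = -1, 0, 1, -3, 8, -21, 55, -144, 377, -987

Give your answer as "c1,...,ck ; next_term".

  a_2 = -3·0 + -1·-1 = 1
  a_3 = -3·1 + -1·0 = -3
  a_4 = -3·-3 + -1·1 = 8
  a_5 = -3·8 + -1·-3 = -21
  a_6 = -3·-21 + -1·8 = 55
  a_7 = -3·55 + -1·-21 = -144
  a_8 = -3·-144 + -1·55 = 377
  a_9 = -3·377 + -1·-144 = -987
  a_10 = -3·-987 + -1·377 = 2584

-3,-1 ; 2584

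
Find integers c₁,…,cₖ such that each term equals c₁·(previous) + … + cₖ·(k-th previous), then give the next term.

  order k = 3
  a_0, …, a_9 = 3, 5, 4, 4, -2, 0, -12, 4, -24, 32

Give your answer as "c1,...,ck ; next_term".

0,2,-2 ; -56

  a_3 = 0·4 + 2·5 + -2·3 = 4
  a_4 = 0·4 + 2·4 + -2·5 = -2
  a_5 = 0·-2 + 2·4 + -2·4 = 0
  a_6 = 0·0 + 2·-2 + -2·4 = -12
  a_7 = 0·-12 + 2·0 + -2·-2 = 4
  a_8 = 0·4 + 2·-12 + -2·0 = -24
  a_9 = 0·-24 + 2·4 + -2·-12 = 32
  a_10 = 0·32 + 2·-24 + -2·4 = -56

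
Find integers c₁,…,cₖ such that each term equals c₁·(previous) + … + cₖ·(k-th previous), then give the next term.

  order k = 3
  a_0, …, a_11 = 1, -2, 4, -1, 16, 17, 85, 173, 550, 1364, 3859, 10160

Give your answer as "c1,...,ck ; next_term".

2,3,-3 ; 27805

  a_3 = 2·4 + 3·-2 + -3·1 = -1
  a_4 = 2·-1 + 3·4 + -3·-2 = 16
  a_5 = 2·16 + 3·-1 + -3·4 = 17
  a_6 = 2·17 + 3·16 + -3·-1 = 85
  a_7 = 2·85 + 3·17 + -3·16 = 173
  a_8 = 2·173 + 3·85 + -3·17 = 550
  a_9 = 2·550 + 3·173 + -3·85 = 1364
  a_10 = 2·1364 + 3·550 + -3·173 = 3859
  a_11 = 2·3859 + 3·1364 + -3·550 = 10160
  a_12 = 2·10160 + 3·3859 + -3·1364 = 27805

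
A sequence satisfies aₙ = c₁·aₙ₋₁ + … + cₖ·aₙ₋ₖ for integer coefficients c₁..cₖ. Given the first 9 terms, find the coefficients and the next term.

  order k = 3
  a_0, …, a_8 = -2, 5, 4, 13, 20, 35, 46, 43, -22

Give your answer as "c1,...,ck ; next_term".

  a_3 = 3·4 + -1·5 + -3·-2 = 13
  a_4 = 3·13 + -1·4 + -3·5 = 20
  a_5 = 3·20 + -1·13 + -3·4 = 35
  a_6 = 3·35 + -1·20 + -3·13 = 46
  a_7 = 3·46 + -1·35 + -3·20 = 43
  a_8 = 3·43 + -1·46 + -3·35 = -22
  a_9 = 3·-22 + -1·43 + -3·46 = -247

3,-1,-3 ; -247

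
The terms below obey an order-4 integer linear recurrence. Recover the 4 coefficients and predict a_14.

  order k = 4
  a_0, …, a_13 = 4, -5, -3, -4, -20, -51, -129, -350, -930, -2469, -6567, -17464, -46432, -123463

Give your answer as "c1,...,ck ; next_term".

1,3,3,2 ; -328285

  a_4 = 1·-4 + 3·-3 + 3·-5 + 2·4 = -20
  a_5 = 1·-20 + 3·-4 + 3·-3 + 2·-5 = -51
  a_6 = 1·-51 + 3·-20 + 3·-4 + 2·-3 = -129
  a_7 = 1·-129 + 3·-51 + 3·-20 + 2·-4 = -350
  a_8 = 1·-350 + 3·-129 + 3·-51 + 2·-20 = -930
  a_9 = 1·-930 + 3·-350 + 3·-129 + 2·-51 = -2469
  a_10 = 1·-2469 + 3·-930 + 3·-350 + 2·-129 = -6567
  a_11 = 1·-6567 + 3·-2469 + 3·-930 + 2·-350 = -17464
  a_12 = 1·-17464 + 3·-6567 + 3·-2469 + 2·-930 = -46432
  a_13 = 1·-46432 + 3·-17464 + 3·-6567 + 2·-2469 = -123463
  a_14 = 1·-123463 + 3·-46432 + 3·-17464 + 2·-6567 = -328285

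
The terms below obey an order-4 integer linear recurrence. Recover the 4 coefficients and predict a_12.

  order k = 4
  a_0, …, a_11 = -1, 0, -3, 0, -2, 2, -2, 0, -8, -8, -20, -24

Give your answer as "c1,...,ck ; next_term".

2,0,-2,2 ; -48

  a_4 = 2·0 + 0·-3 + -2·0 + 2·-1 = -2
  a_5 = 2·-2 + 0·0 + -2·-3 + 2·0 = 2
  a_6 = 2·2 + 0·-2 + -2·0 + 2·-3 = -2
  a_7 = 2·-2 + 0·2 + -2·-2 + 2·0 = 0
  a_8 = 2·0 + 0·-2 + -2·2 + 2·-2 = -8
  a_9 = 2·-8 + 0·0 + -2·-2 + 2·2 = -8
  a_10 = 2·-8 + 0·-8 + -2·0 + 2·-2 = -20
  a_11 = 2·-20 + 0·-8 + -2·-8 + 2·0 = -24
  a_12 = 2·-24 + 0·-20 + -2·-8 + 2·-8 = -48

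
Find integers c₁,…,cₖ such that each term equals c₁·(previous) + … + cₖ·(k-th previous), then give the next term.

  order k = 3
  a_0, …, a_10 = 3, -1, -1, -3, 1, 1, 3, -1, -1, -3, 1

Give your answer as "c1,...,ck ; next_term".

  a_3 = 0·-1 + 0·-1 + -1·3 = -3
  a_4 = 0·-3 + 0·-1 + -1·-1 = 1
  a_5 = 0·1 + 0·-3 + -1·-1 = 1
  a_6 = 0·1 + 0·1 + -1·-3 = 3
  a_7 = 0·3 + 0·1 + -1·1 = -1
  a_8 = 0·-1 + 0·3 + -1·1 = -1
  a_9 = 0·-1 + 0·-1 + -1·3 = -3
  a_10 = 0·-3 + 0·-1 + -1·-1 = 1
  a_11 = 0·1 + 0·-3 + -1·-1 = 1

0,0,-1 ; 1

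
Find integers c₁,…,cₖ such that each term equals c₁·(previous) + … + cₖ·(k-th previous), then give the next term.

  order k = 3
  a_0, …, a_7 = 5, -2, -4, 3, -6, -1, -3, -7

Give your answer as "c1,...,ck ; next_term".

0,1,1 ; -4

  a_3 = 0·-4 + 1·-2 + 1·5 = 3
  a_4 = 0·3 + 1·-4 + 1·-2 = -6
  a_5 = 0·-6 + 1·3 + 1·-4 = -1
  a_6 = 0·-1 + 1·-6 + 1·3 = -3
  a_7 = 0·-3 + 1·-1 + 1·-6 = -7
  a_8 = 0·-7 + 1·-3 + 1·-1 = -4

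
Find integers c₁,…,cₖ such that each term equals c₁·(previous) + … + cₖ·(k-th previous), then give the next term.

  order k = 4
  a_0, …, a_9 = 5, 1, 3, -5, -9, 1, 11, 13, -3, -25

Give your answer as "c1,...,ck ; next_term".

0,-1,-1,-1 ; -21

  a_4 = 0·-5 + -1·3 + -1·1 + -1·5 = -9
  a_5 = 0·-9 + -1·-5 + -1·3 + -1·1 = 1
  a_6 = 0·1 + -1·-9 + -1·-5 + -1·3 = 11
  a_7 = 0·11 + -1·1 + -1·-9 + -1·-5 = 13
  a_8 = 0·13 + -1·11 + -1·1 + -1·-9 = -3
  a_9 = 0·-3 + -1·13 + -1·11 + -1·1 = -25
  a_10 = 0·-25 + -1·-3 + -1·13 + -1·11 = -21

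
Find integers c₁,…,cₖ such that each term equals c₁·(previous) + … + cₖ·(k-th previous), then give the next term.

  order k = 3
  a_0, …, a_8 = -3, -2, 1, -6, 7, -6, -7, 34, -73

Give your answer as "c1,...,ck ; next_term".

-2,-1,2 ; 98

  a_3 = -2·1 + -1·-2 + 2·-3 = -6
  a_4 = -2·-6 + -1·1 + 2·-2 = 7
  a_5 = -2·7 + -1·-6 + 2·1 = -6
  a_6 = -2·-6 + -1·7 + 2·-6 = -7
  a_7 = -2·-7 + -1·-6 + 2·7 = 34
  a_8 = -2·34 + -1·-7 + 2·-6 = -73
  a_9 = -2·-73 + -1·34 + 2·-7 = 98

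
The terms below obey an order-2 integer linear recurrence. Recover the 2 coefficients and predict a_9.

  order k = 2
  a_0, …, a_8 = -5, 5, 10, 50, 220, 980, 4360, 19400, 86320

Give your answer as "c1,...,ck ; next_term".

  a_2 = 4·5 + 2·-5 = 10
  a_3 = 4·10 + 2·5 = 50
  a_4 = 4·50 + 2·10 = 220
  a_5 = 4·220 + 2·50 = 980
  a_6 = 4·980 + 2·220 = 4360
  a_7 = 4·4360 + 2·980 = 19400
  a_8 = 4·19400 + 2·4360 = 86320
  a_9 = 4·86320 + 2·19400 = 384080

4,2 ; 384080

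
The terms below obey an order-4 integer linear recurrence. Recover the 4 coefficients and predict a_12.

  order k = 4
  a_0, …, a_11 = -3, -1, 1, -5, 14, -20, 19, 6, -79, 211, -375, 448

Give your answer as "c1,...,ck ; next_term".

-2,-1,1,-2 ; -152

  a_4 = -2·-5 + -1·1 + 1·-1 + -2·-3 = 14
  a_5 = -2·14 + -1·-5 + 1·1 + -2·-1 = -20
  a_6 = -2·-20 + -1·14 + 1·-5 + -2·1 = 19
  a_7 = -2·19 + -1·-20 + 1·14 + -2·-5 = 6
  a_8 = -2·6 + -1·19 + 1·-20 + -2·14 = -79
  a_9 = -2·-79 + -1·6 + 1·19 + -2·-20 = 211
  a_10 = -2·211 + -1·-79 + 1·6 + -2·19 = -375
  a_11 = -2·-375 + -1·211 + 1·-79 + -2·6 = 448
  a_12 = -2·448 + -1·-375 + 1·211 + -2·-79 = -152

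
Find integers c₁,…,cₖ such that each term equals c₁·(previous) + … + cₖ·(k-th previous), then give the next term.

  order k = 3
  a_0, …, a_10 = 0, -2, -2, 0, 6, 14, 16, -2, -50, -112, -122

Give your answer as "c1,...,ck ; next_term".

2,-2,-1 ; 30

  a_3 = 2·-2 + -2·-2 + -1·0 = 0
  a_4 = 2·0 + -2·-2 + -1·-2 = 6
  a_5 = 2·6 + -2·0 + -1·-2 = 14
  a_6 = 2·14 + -2·6 + -1·0 = 16
  a_7 = 2·16 + -2·14 + -1·6 = -2
  a_8 = 2·-2 + -2·16 + -1·14 = -50
  a_9 = 2·-50 + -2·-2 + -1·16 = -112
  a_10 = 2·-112 + -2·-50 + -1·-2 = -122
  a_11 = 2·-122 + -2·-112 + -1·-50 = 30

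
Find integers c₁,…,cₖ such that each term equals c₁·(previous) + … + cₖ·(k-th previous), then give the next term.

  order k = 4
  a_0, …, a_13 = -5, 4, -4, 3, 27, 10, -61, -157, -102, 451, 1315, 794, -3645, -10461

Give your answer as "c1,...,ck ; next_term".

  a_4 = 1·3 + -3·-4 + -2·4 + -4·-5 = 27
  a_5 = 1·27 + -3·3 + -2·-4 + -4·4 = 10
  a_6 = 1·10 + -3·27 + -2·3 + -4·-4 = -61
  a_7 = 1·-61 + -3·10 + -2·27 + -4·3 = -157
  a_8 = 1·-157 + -3·-61 + -2·10 + -4·27 = -102
  a_9 = 1·-102 + -3·-157 + -2·-61 + -4·10 = 451
  a_10 = 1·451 + -3·-102 + -2·-157 + -4·-61 = 1315
  a_11 = 1·1315 + -3·451 + -2·-102 + -4·-157 = 794
  a_12 = 1·794 + -3·1315 + -2·451 + -4·-102 = -3645
  a_13 = 1·-3645 + -3·794 + -2·1315 + -4·451 = -10461
  a_14 = 1·-10461 + -3·-3645 + -2·794 + -4·1315 = -6374

1,-3,-2,-4 ; -6374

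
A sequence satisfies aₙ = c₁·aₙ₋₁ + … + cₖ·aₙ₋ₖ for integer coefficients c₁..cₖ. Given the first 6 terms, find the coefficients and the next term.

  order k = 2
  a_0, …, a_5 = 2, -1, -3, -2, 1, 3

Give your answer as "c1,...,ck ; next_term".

  a_2 = 1·-1 + -1·2 = -3
  a_3 = 1·-3 + -1·-1 = -2
  a_4 = 1·-2 + -1·-3 = 1
  a_5 = 1·1 + -1·-2 = 3
  a_6 = 1·3 + -1·1 = 2

1,-1 ; 2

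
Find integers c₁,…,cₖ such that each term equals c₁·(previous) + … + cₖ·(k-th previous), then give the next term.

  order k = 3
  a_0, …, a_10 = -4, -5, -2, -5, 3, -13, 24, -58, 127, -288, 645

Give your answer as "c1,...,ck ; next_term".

  a_3 = -2·-2 + 1·-5 + 1·-4 = -5
  a_4 = -2·-5 + 1·-2 + 1·-5 = 3
  a_5 = -2·3 + 1·-5 + 1·-2 = -13
  a_6 = -2·-13 + 1·3 + 1·-5 = 24
  a_7 = -2·24 + 1·-13 + 1·3 = -58
  a_8 = -2·-58 + 1·24 + 1·-13 = 127
  a_9 = -2·127 + 1·-58 + 1·24 = -288
  a_10 = -2·-288 + 1·127 + 1·-58 = 645
  a_11 = -2·645 + 1·-288 + 1·127 = -1451

-2,1,1 ; -1451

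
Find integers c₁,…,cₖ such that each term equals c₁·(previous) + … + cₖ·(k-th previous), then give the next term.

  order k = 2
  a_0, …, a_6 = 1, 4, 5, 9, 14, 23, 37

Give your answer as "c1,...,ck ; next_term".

  a_2 = 1·4 + 1·1 = 5
  a_3 = 1·5 + 1·4 = 9
  a_4 = 1·9 + 1·5 = 14
  a_5 = 1·14 + 1·9 = 23
  a_6 = 1·23 + 1·14 = 37
  a_7 = 1·37 + 1·23 = 60

1,1 ; 60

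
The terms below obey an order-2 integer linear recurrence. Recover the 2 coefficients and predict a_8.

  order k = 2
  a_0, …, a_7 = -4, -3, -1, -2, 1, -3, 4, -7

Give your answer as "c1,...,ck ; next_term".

  a_2 = -1·-3 + 1·-4 = -1
  a_3 = -1·-1 + 1·-3 = -2
  a_4 = -1·-2 + 1·-1 = 1
  a_5 = -1·1 + 1·-2 = -3
  a_6 = -1·-3 + 1·1 = 4
  a_7 = -1·4 + 1·-3 = -7
  a_8 = -1·-7 + 1·4 = 11

-1,1 ; 11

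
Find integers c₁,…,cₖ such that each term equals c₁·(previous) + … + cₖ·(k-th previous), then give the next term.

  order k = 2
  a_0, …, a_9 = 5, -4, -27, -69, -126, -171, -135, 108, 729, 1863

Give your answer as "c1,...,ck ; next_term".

3,-3 ; 3402

  a_2 = 3·-4 + -3·5 = -27
  a_3 = 3·-27 + -3·-4 = -69
  a_4 = 3·-69 + -3·-27 = -126
  a_5 = 3·-126 + -3·-69 = -171
  a_6 = 3·-171 + -3·-126 = -135
  a_7 = 3·-135 + -3·-171 = 108
  a_8 = 3·108 + -3·-135 = 729
  a_9 = 3·729 + -3·108 = 1863
  a_10 = 3·1863 + -3·729 = 3402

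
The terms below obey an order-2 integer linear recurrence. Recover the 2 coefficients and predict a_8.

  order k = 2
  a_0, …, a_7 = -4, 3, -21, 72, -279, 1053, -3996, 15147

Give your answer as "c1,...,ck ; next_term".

  a_2 = -3·3 + 3·-4 = -21
  a_3 = -3·-21 + 3·3 = 72
  a_4 = -3·72 + 3·-21 = -279
  a_5 = -3·-279 + 3·72 = 1053
  a_6 = -3·1053 + 3·-279 = -3996
  a_7 = -3·-3996 + 3·1053 = 15147
  a_8 = -3·15147 + 3·-3996 = -57429

-3,3 ; -57429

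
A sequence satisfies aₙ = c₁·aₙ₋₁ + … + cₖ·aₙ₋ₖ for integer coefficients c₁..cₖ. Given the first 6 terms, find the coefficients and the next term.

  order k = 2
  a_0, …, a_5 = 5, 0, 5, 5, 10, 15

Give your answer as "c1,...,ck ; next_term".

1,1 ; 25

  a_2 = 1·0 + 1·5 = 5
  a_3 = 1·5 + 1·0 = 5
  a_4 = 1·5 + 1·5 = 10
  a_5 = 1·10 + 1·5 = 15
  a_6 = 1·15 + 1·10 = 25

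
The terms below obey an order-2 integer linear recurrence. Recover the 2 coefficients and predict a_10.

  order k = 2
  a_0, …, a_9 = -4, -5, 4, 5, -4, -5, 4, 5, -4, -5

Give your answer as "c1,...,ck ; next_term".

  a_2 = 0·-5 + -1·-4 = 4
  a_3 = 0·4 + -1·-5 = 5
  a_4 = 0·5 + -1·4 = -4
  a_5 = 0·-4 + -1·5 = -5
  a_6 = 0·-5 + -1·-4 = 4
  a_7 = 0·4 + -1·-5 = 5
  a_8 = 0·5 + -1·4 = -4
  a_9 = 0·-4 + -1·5 = -5
  a_10 = 0·-5 + -1·-4 = 4

0,-1 ; 4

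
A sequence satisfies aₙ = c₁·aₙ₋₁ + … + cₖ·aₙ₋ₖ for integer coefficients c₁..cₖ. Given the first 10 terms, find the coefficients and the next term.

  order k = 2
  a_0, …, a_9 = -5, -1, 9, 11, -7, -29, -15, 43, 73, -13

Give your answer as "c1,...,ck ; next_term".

1,-2 ; -159

  a_2 = 1·-1 + -2·-5 = 9
  a_3 = 1·9 + -2·-1 = 11
  a_4 = 1·11 + -2·9 = -7
  a_5 = 1·-7 + -2·11 = -29
  a_6 = 1·-29 + -2·-7 = -15
  a_7 = 1·-15 + -2·-29 = 43
  a_8 = 1·43 + -2·-15 = 73
  a_9 = 1·73 + -2·43 = -13
  a_10 = 1·-13 + -2·73 = -159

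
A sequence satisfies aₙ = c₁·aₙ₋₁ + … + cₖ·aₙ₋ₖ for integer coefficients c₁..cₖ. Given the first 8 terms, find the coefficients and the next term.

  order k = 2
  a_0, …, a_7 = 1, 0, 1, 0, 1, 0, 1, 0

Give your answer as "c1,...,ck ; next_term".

0,1 ; 1

  a_2 = 0·0 + 1·1 = 1
  a_3 = 0·1 + 1·0 = 0
  a_4 = 0·0 + 1·1 = 1
  a_5 = 0·1 + 1·0 = 0
  a_6 = 0·0 + 1·1 = 1
  a_7 = 0·1 + 1·0 = 0
  a_8 = 0·0 + 1·1 = 1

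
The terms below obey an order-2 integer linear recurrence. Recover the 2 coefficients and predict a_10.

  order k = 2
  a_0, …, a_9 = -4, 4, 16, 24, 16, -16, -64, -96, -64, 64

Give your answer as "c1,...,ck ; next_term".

2,-2 ; 256

  a_2 = 2·4 + -2·-4 = 16
  a_3 = 2·16 + -2·4 = 24
  a_4 = 2·24 + -2·16 = 16
  a_5 = 2·16 + -2·24 = -16
  a_6 = 2·-16 + -2·16 = -64
  a_7 = 2·-64 + -2·-16 = -96
  a_8 = 2·-96 + -2·-64 = -64
  a_9 = 2·-64 + -2·-96 = 64
  a_10 = 2·64 + -2·-64 = 256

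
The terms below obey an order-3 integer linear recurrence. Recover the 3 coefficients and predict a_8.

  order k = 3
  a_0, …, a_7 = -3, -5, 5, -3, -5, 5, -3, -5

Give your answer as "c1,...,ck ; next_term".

  a_3 = 0·5 + 0·-5 + 1·-3 = -3
  a_4 = 0·-3 + 0·5 + 1·-5 = -5
  a_5 = 0·-5 + 0·-3 + 1·5 = 5
  a_6 = 0·5 + 0·-5 + 1·-3 = -3
  a_7 = 0·-3 + 0·5 + 1·-5 = -5
  a_8 = 0·-5 + 0·-3 + 1·5 = 5

0,0,1 ; 5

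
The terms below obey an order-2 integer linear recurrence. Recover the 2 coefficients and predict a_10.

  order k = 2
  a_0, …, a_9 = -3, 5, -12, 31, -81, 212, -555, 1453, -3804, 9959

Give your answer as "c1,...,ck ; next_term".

  a_2 = -3·5 + -1·-3 = -12
  a_3 = -3·-12 + -1·5 = 31
  a_4 = -3·31 + -1·-12 = -81
  a_5 = -3·-81 + -1·31 = 212
  a_6 = -3·212 + -1·-81 = -555
  a_7 = -3·-555 + -1·212 = 1453
  a_8 = -3·1453 + -1·-555 = -3804
  a_9 = -3·-3804 + -1·1453 = 9959
  a_10 = -3·9959 + -1·-3804 = -26073

-3,-1 ; -26073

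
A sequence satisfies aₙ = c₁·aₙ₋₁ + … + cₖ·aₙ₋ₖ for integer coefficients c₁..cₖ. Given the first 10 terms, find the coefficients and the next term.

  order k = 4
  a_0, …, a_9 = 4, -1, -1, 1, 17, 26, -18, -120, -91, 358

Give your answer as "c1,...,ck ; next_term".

  a_4 = 2·1 + -4·-1 + 1·-1 + 3·4 = 17
  a_5 = 2·17 + -4·1 + 1·-1 + 3·-1 = 26
  a_6 = 2·26 + -4·17 + 1·1 + 3·-1 = -18
  a_7 = 2·-18 + -4·26 + 1·17 + 3·1 = -120
  a_8 = 2·-120 + -4·-18 + 1·26 + 3·17 = -91
  a_9 = 2·-91 + -4·-120 + 1·-18 + 3·26 = 358
  a_10 = 2·358 + -4·-91 + 1·-120 + 3·-18 = 906

2,-4,1,3 ; 906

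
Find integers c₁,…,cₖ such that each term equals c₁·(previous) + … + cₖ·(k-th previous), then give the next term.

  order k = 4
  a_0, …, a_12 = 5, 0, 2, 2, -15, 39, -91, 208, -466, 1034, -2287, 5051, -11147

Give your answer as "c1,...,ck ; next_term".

-3,-2,-1,-1 ; 24592

  a_4 = -3·2 + -2·2 + -1·0 + -1·5 = -15
  a_5 = -3·-15 + -2·2 + -1·2 + -1·0 = 39
  a_6 = -3·39 + -2·-15 + -1·2 + -1·2 = -91
  a_7 = -3·-91 + -2·39 + -1·-15 + -1·2 = 208
  a_8 = -3·208 + -2·-91 + -1·39 + -1·-15 = -466
  a_9 = -3·-466 + -2·208 + -1·-91 + -1·39 = 1034
  a_10 = -3·1034 + -2·-466 + -1·208 + -1·-91 = -2287
  a_11 = -3·-2287 + -2·1034 + -1·-466 + -1·208 = 5051
  a_12 = -3·5051 + -2·-2287 + -1·1034 + -1·-466 = -11147
  a_13 = -3·-11147 + -2·5051 + -1·-2287 + -1·1034 = 24592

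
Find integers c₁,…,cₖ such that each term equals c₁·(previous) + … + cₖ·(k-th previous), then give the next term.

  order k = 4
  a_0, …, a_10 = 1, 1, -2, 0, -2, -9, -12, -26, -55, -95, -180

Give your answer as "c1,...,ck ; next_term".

  a_4 = 2·0 + 0·-2 + 1·1 + -3·1 = -2
  a_5 = 2·-2 + 0·0 + 1·-2 + -3·1 = -9
  a_6 = 2·-9 + 0·-2 + 1·0 + -3·-2 = -12
  a_7 = 2·-12 + 0·-9 + 1·-2 + -3·0 = -26
  a_8 = 2·-26 + 0·-12 + 1·-9 + -3·-2 = -55
  a_9 = 2·-55 + 0·-26 + 1·-12 + -3·-9 = -95
  a_10 = 2·-95 + 0·-55 + 1·-26 + -3·-12 = -180
  a_11 = 2·-180 + 0·-95 + 1·-55 + -3·-26 = -337

2,0,1,-3 ; -337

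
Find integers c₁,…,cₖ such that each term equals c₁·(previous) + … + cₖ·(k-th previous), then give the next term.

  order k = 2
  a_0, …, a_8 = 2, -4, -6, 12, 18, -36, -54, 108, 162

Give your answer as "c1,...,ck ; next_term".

0,-3 ; -324

  a_2 = 0·-4 + -3·2 = -6
  a_3 = 0·-6 + -3·-4 = 12
  a_4 = 0·12 + -3·-6 = 18
  a_5 = 0·18 + -3·12 = -36
  a_6 = 0·-36 + -3·18 = -54
  a_7 = 0·-54 + -3·-36 = 108
  a_8 = 0·108 + -3·-54 = 162
  a_9 = 0·162 + -3·108 = -324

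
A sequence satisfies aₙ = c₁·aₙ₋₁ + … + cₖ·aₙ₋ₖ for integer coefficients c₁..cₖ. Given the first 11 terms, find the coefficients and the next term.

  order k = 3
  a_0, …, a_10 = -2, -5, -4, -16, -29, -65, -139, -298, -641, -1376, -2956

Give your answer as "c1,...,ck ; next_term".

  a_3 = 1·-4 + 2·-5 + 1·-2 = -16
  a_4 = 1·-16 + 2·-4 + 1·-5 = -29
  a_5 = 1·-29 + 2·-16 + 1·-4 = -65
  a_6 = 1·-65 + 2·-29 + 1·-16 = -139
  a_7 = 1·-139 + 2·-65 + 1·-29 = -298
  a_8 = 1·-298 + 2·-139 + 1·-65 = -641
  a_9 = 1·-641 + 2·-298 + 1·-139 = -1376
  a_10 = 1·-1376 + 2·-641 + 1·-298 = -2956
  a_11 = 1·-2956 + 2·-1376 + 1·-641 = -6349

1,2,1 ; -6349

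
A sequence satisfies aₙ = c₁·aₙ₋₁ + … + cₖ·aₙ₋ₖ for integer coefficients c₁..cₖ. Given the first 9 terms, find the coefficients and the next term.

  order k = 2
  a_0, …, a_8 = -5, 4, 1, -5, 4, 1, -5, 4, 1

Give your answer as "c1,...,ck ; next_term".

-1,-1 ; -5

  a_2 = -1·4 + -1·-5 = 1
  a_3 = -1·1 + -1·4 = -5
  a_4 = -1·-5 + -1·1 = 4
  a_5 = -1·4 + -1·-5 = 1
  a_6 = -1·1 + -1·4 = -5
  a_7 = -1·-5 + -1·1 = 4
  a_8 = -1·4 + -1·-5 = 1
  a_9 = -1·1 + -1·4 = -5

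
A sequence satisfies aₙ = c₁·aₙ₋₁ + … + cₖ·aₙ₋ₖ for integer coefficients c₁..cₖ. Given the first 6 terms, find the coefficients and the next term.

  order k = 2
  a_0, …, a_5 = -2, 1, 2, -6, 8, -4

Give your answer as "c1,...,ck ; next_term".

  a_2 = -2·1 + -2·-2 = 2
  a_3 = -2·2 + -2·1 = -6
  a_4 = -2·-6 + -2·2 = 8
  a_5 = -2·8 + -2·-6 = -4
  a_6 = -2·-4 + -2·8 = -8

-2,-2 ; -8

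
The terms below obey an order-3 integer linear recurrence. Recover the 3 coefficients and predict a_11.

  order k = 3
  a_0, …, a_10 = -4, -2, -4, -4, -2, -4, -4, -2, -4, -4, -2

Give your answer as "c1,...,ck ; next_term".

  a_3 = 0·-4 + 0·-2 + 1·-4 = -4
  a_4 = 0·-4 + 0·-4 + 1·-2 = -2
  a_5 = 0·-2 + 0·-4 + 1·-4 = -4
  a_6 = 0·-4 + 0·-2 + 1·-4 = -4
  a_7 = 0·-4 + 0·-4 + 1·-2 = -2
  a_8 = 0·-2 + 0·-4 + 1·-4 = -4
  a_9 = 0·-4 + 0·-2 + 1·-4 = -4
  a_10 = 0·-4 + 0·-4 + 1·-2 = -2
  a_11 = 0·-2 + 0·-4 + 1·-4 = -4

0,0,1 ; -4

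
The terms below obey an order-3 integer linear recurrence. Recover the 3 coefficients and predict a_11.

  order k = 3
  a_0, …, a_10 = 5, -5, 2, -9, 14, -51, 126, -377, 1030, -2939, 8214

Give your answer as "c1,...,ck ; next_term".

-2,3,2 ; -23185

  a_3 = -2·2 + 3·-5 + 2·5 = -9
  a_4 = -2·-9 + 3·2 + 2·-5 = 14
  a_5 = -2·14 + 3·-9 + 2·2 = -51
  a_6 = -2·-51 + 3·14 + 2·-9 = 126
  a_7 = -2·126 + 3·-51 + 2·14 = -377
  a_8 = -2·-377 + 3·126 + 2·-51 = 1030
  a_9 = -2·1030 + 3·-377 + 2·126 = -2939
  a_10 = -2·-2939 + 3·1030 + 2·-377 = 8214
  a_11 = -2·8214 + 3·-2939 + 2·1030 = -23185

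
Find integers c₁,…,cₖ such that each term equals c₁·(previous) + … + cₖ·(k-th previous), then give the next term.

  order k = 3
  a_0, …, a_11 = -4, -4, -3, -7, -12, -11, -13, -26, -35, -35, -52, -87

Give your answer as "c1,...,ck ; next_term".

  a_3 = 1·-3 + -1·-4 + 2·-4 = -7
  a_4 = 1·-7 + -1·-3 + 2·-4 = -12
  a_5 = 1·-12 + -1·-7 + 2·-3 = -11
  a_6 = 1·-11 + -1·-12 + 2·-7 = -13
  a_7 = 1·-13 + -1·-11 + 2·-12 = -26
  a_8 = 1·-26 + -1·-13 + 2·-11 = -35
  a_9 = 1·-35 + -1·-26 + 2·-13 = -35
  a_10 = 1·-35 + -1·-35 + 2·-26 = -52
  a_11 = 1·-52 + -1·-35 + 2·-35 = -87
  a_12 = 1·-87 + -1·-52 + 2·-35 = -105

1,-1,2 ; -105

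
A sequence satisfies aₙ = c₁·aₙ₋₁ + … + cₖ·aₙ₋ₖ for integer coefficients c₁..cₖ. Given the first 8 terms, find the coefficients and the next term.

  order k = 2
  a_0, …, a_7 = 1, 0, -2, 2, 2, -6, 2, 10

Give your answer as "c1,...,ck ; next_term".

  a_2 = -1·0 + -2·1 = -2
  a_3 = -1·-2 + -2·0 = 2
  a_4 = -1·2 + -2·-2 = 2
  a_5 = -1·2 + -2·2 = -6
  a_6 = -1·-6 + -2·2 = 2
  a_7 = -1·2 + -2·-6 = 10
  a_8 = -1·10 + -2·2 = -14

-1,-2 ; -14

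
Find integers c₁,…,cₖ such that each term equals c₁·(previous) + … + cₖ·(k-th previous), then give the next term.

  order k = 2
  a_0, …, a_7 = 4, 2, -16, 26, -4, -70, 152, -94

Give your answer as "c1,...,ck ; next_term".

  a_2 = -2·2 + -3·4 = -16
  a_3 = -2·-16 + -3·2 = 26
  a_4 = -2·26 + -3·-16 = -4
  a_5 = -2·-4 + -3·26 = -70
  a_6 = -2·-70 + -3·-4 = 152
  a_7 = -2·152 + -3·-70 = -94
  a_8 = -2·-94 + -3·152 = -268

-2,-3 ; -268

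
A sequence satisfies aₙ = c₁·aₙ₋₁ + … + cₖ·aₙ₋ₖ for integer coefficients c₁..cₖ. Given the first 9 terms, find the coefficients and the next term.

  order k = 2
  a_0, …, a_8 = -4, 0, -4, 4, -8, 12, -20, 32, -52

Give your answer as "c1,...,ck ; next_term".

-1,1 ; 84

  a_2 = -1·0 + 1·-4 = -4
  a_3 = -1·-4 + 1·0 = 4
  a_4 = -1·4 + 1·-4 = -8
  a_5 = -1·-8 + 1·4 = 12
  a_6 = -1·12 + 1·-8 = -20
  a_7 = -1·-20 + 1·12 = 32
  a_8 = -1·32 + 1·-20 = -52
  a_9 = -1·-52 + 1·32 = 84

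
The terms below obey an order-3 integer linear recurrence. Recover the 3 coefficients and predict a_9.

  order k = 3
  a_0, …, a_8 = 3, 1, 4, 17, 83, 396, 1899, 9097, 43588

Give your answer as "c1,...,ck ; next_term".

  a_3 = 4·4 + 4·1 + -1·3 = 17
  a_4 = 4·17 + 4·4 + -1·1 = 83
  a_5 = 4·83 + 4·17 + -1·4 = 396
  a_6 = 4·396 + 4·83 + -1·17 = 1899
  a_7 = 4·1899 + 4·396 + -1·83 = 9097
  a_8 = 4·9097 + 4·1899 + -1·396 = 43588
  a_9 = 4·43588 + 4·9097 + -1·1899 = 208841

4,4,-1 ; 208841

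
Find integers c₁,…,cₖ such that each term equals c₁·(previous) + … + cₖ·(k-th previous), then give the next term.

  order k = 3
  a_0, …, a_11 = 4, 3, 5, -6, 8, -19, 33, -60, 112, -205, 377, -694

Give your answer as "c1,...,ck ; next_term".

  a_3 = -1·5 + 1·3 + -1·4 = -6
  a_4 = -1·-6 + 1·5 + -1·3 = 8
  a_5 = -1·8 + 1·-6 + -1·5 = -19
  a_6 = -1·-19 + 1·8 + -1·-6 = 33
  a_7 = -1·33 + 1·-19 + -1·8 = -60
  a_8 = -1·-60 + 1·33 + -1·-19 = 112
  a_9 = -1·112 + 1·-60 + -1·33 = -205
  a_10 = -1·-205 + 1·112 + -1·-60 = 377
  a_11 = -1·377 + 1·-205 + -1·112 = -694
  a_12 = -1·-694 + 1·377 + -1·-205 = 1276

-1,1,-1 ; 1276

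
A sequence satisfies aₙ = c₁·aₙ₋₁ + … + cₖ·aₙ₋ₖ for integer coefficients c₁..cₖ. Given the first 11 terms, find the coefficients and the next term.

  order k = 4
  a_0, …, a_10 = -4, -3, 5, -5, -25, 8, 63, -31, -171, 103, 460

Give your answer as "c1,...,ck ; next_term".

  a_4 = 1·-5 + -3·5 + 3·-3 + -1·-4 = -25
  a_5 = 1·-25 + -3·-5 + 3·5 + -1·-3 = 8
  a_6 = 1·8 + -3·-25 + 3·-5 + -1·5 = 63
  a_7 = 1·63 + -3·8 + 3·-25 + -1·-5 = -31
  a_8 = 1·-31 + -3·63 + 3·8 + -1·-25 = -171
  a_9 = 1·-171 + -3·-31 + 3·63 + -1·8 = 103
  a_10 = 1·103 + -3·-171 + 3·-31 + -1·63 = 460
  a_11 = 1·460 + -3·103 + 3·-171 + -1·-31 = -331

1,-3,3,-1 ; -331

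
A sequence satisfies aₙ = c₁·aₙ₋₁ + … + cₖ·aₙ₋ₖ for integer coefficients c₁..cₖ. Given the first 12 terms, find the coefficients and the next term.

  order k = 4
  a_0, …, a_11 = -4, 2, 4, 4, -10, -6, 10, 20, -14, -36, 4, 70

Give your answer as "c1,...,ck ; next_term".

  a_4 = 0·4 + -1·4 + -1·2 + 1·-4 = -10
  a_5 = 0·-10 + -1·4 + -1·4 + 1·2 = -6
  a_6 = 0·-6 + -1·-10 + -1·4 + 1·4 = 10
  a_7 = 0·10 + -1·-6 + -1·-10 + 1·4 = 20
  a_8 = 0·20 + -1·10 + -1·-6 + 1·-10 = -14
  a_9 = 0·-14 + -1·20 + -1·10 + 1·-6 = -36
  a_10 = 0·-36 + -1·-14 + -1·20 + 1·10 = 4
  a_11 = 0·4 + -1·-36 + -1·-14 + 1·20 = 70
  a_12 = 0·70 + -1·4 + -1·-36 + 1·-14 = 18

0,-1,-1,1 ; 18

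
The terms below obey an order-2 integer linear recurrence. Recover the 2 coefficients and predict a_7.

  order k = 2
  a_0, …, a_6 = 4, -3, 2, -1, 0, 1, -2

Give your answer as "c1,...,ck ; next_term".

-2,-1 ; 3

  a_2 = -2·-3 + -1·4 = 2
  a_3 = -2·2 + -1·-3 = -1
  a_4 = -2·-1 + -1·2 = 0
  a_5 = -2·0 + -1·-1 = 1
  a_6 = -2·1 + -1·0 = -2
  a_7 = -2·-2 + -1·1 = 3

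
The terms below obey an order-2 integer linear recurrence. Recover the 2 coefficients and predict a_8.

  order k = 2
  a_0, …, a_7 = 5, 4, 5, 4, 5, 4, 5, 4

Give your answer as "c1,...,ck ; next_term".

0,1 ; 5

  a_2 = 0·4 + 1·5 = 5
  a_3 = 0·5 + 1·4 = 4
  a_4 = 0·4 + 1·5 = 5
  a_5 = 0·5 + 1·4 = 4
  a_6 = 0·4 + 1·5 = 5
  a_7 = 0·5 + 1·4 = 4
  a_8 = 0·4 + 1·5 = 5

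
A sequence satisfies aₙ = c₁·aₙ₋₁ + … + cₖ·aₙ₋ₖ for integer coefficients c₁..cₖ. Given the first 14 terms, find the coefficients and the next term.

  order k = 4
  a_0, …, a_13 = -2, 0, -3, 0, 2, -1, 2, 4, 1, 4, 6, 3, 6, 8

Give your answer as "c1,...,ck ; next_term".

1,0,1,-1 ; 5

  a_4 = 1·0 + 0·-3 + 1·0 + -1·-2 = 2
  a_5 = 1·2 + 0·0 + 1·-3 + -1·0 = -1
  a_6 = 1·-1 + 0·2 + 1·0 + -1·-3 = 2
  a_7 = 1·2 + 0·-1 + 1·2 + -1·0 = 4
  a_8 = 1·4 + 0·2 + 1·-1 + -1·2 = 1
  a_9 = 1·1 + 0·4 + 1·2 + -1·-1 = 4
  a_10 = 1·4 + 0·1 + 1·4 + -1·2 = 6
  a_11 = 1·6 + 0·4 + 1·1 + -1·4 = 3
  a_12 = 1·3 + 0·6 + 1·4 + -1·1 = 6
  a_13 = 1·6 + 0·3 + 1·6 + -1·4 = 8
  a_14 = 1·8 + 0·6 + 1·3 + -1·6 = 5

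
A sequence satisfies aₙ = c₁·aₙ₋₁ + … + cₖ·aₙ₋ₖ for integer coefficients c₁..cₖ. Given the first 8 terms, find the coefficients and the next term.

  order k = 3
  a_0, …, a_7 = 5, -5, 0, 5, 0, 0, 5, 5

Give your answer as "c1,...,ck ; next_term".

1,0,1 ; 5

  a_3 = 1·0 + 0·-5 + 1·5 = 5
  a_4 = 1·5 + 0·0 + 1·-5 = 0
  a_5 = 1·0 + 0·5 + 1·0 = 0
  a_6 = 1·0 + 0·0 + 1·5 = 5
  a_7 = 1·5 + 0·0 + 1·0 = 5
  a_8 = 1·5 + 0·5 + 1·0 = 5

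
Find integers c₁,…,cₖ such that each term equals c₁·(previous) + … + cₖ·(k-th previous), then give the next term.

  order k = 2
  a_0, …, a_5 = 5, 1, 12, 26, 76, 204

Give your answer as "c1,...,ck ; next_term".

2,2 ; 560

  a_2 = 2·1 + 2·5 = 12
  a_3 = 2·12 + 2·1 = 26
  a_4 = 2·26 + 2·12 = 76
  a_5 = 2·76 + 2·26 = 204
  a_6 = 2·204 + 2·76 = 560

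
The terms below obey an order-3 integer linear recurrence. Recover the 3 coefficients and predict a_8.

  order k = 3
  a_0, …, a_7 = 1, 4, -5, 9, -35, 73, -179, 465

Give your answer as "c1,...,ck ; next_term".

-1,2,-4 ; -1115

  a_3 = -1·-5 + 2·4 + -4·1 = 9
  a_4 = -1·9 + 2·-5 + -4·4 = -35
  a_5 = -1·-35 + 2·9 + -4·-5 = 73
  a_6 = -1·73 + 2·-35 + -4·9 = -179
  a_7 = -1·-179 + 2·73 + -4·-35 = 465
  a_8 = -1·465 + 2·-179 + -4·73 = -1115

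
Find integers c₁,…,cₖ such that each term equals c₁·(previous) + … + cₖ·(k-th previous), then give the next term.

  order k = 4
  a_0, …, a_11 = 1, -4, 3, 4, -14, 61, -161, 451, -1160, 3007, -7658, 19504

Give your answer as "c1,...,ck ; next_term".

  a_4 = -2·4 + 3·3 + 3·-4 + -3·1 = -14
  a_5 = -2·-14 + 3·4 + 3·3 + -3·-4 = 61
  a_6 = -2·61 + 3·-14 + 3·4 + -3·3 = -161
  a_7 = -2·-161 + 3·61 + 3·-14 + -3·4 = 451
  a_8 = -2·451 + 3·-161 + 3·61 + -3·-14 = -1160
  a_9 = -2·-1160 + 3·451 + 3·-161 + -3·61 = 3007
  a_10 = -2·3007 + 3·-1160 + 3·451 + -3·-161 = -7658
  a_11 = -2·-7658 + 3·3007 + 3·-1160 + -3·451 = 19504
  a_12 = -2·19504 + 3·-7658 + 3·3007 + -3·-1160 = -49481

-2,3,3,-3 ; -49481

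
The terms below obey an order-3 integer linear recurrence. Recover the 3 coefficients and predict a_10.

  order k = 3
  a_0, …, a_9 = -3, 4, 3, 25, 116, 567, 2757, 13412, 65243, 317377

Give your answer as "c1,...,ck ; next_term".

  a_3 = 4·3 + 4·4 + 1·-3 = 25
  a_4 = 4·25 + 4·3 + 1·4 = 116
  a_5 = 4·116 + 4·25 + 1·3 = 567
  a_6 = 4·567 + 4·116 + 1·25 = 2757
  a_7 = 4·2757 + 4·567 + 1·116 = 13412
  a_8 = 4·13412 + 4·2757 + 1·567 = 65243
  a_9 = 4·65243 + 4·13412 + 1·2757 = 317377
  a_10 = 4·317377 + 4·65243 + 1·13412 = 1543892

4,4,1 ; 1543892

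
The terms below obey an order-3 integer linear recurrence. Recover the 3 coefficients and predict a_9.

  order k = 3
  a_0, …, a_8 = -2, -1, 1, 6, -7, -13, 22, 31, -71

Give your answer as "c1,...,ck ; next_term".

-1,-3,-2 ; -66

  a_3 = -1·1 + -3·-1 + -2·-2 = 6
  a_4 = -1·6 + -3·1 + -2·-1 = -7
  a_5 = -1·-7 + -3·6 + -2·1 = -13
  a_6 = -1·-13 + -3·-7 + -2·6 = 22
  a_7 = -1·22 + -3·-13 + -2·-7 = 31
  a_8 = -1·31 + -3·22 + -2·-13 = -71
  a_9 = -1·-71 + -3·31 + -2·22 = -66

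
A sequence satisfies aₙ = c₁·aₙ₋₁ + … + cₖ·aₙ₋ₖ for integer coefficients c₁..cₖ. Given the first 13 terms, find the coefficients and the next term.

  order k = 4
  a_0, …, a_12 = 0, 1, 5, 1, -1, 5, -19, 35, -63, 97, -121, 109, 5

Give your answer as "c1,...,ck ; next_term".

-2,0,1,-2 ; -325

  a_4 = -2·1 + 0·5 + 1·1 + -2·0 = -1
  a_5 = -2·-1 + 0·1 + 1·5 + -2·1 = 5
  a_6 = -2·5 + 0·-1 + 1·1 + -2·5 = -19
  a_7 = -2·-19 + 0·5 + 1·-1 + -2·1 = 35
  a_8 = -2·35 + 0·-19 + 1·5 + -2·-1 = -63
  a_9 = -2·-63 + 0·35 + 1·-19 + -2·5 = 97
  a_10 = -2·97 + 0·-63 + 1·35 + -2·-19 = -121
  a_11 = -2·-121 + 0·97 + 1·-63 + -2·35 = 109
  a_12 = -2·109 + 0·-121 + 1·97 + -2·-63 = 5
  a_13 = -2·5 + 0·109 + 1·-121 + -2·97 = -325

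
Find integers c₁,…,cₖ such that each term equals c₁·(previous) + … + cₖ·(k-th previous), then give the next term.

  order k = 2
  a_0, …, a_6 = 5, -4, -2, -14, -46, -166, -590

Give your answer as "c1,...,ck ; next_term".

  a_2 = 3·-4 + 2·5 = -2
  a_3 = 3·-2 + 2·-4 = -14
  a_4 = 3·-14 + 2·-2 = -46
  a_5 = 3·-46 + 2·-14 = -166
  a_6 = 3·-166 + 2·-46 = -590
  a_7 = 3·-590 + 2·-166 = -2102

3,2 ; -2102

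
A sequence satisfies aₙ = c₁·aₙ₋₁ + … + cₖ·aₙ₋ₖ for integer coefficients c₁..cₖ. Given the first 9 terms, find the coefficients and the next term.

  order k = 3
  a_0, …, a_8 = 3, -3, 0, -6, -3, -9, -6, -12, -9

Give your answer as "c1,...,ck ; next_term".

  a_3 = 1·0 + 1·-3 + -1·3 = -6
  a_4 = 1·-6 + 1·0 + -1·-3 = -3
  a_5 = 1·-3 + 1·-6 + -1·0 = -9
  a_6 = 1·-9 + 1·-3 + -1·-6 = -6
  a_7 = 1·-6 + 1·-9 + -1·-3 = -12
  a_8 = 1·-12 + 1·-6 + -1·-9 = -9
  a_9 = 1·-9 + 1·-12 + -1·-6 = -15

1,1,-1 ; -15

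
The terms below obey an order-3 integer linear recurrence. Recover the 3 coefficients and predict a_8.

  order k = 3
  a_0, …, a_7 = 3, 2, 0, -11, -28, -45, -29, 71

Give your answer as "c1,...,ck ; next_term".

  a_3 = 2·0 + -1·2 + -3·3 = -11
  a_4 = 2·-11 + -1·0 + -3·2 = -28
  a_5 = 2·-28 + -1·-11 + -3·0 = -45
  a_6 = 2·-45 + -1·-28 + -3·-11 = -29
  a_7 = 2·-29 + -1·-45 + -3·-28 = 71
  a_8 = 2·71 + -1·-29 + -3·-45 = 306

2,-1,-3 ; 306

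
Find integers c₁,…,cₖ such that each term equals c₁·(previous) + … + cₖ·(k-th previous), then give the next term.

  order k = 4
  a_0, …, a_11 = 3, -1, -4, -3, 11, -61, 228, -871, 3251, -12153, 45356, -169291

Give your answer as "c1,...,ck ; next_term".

  a_4 = -4·-3 + 0·-4 + 4·-1 + 1·3 = 11
  a_5 = -4·11 + 0·-3 + 4·-4 + 1·-1 = -61
  a_6 = -4·-61 + 0·11 + 4·-3 + 1·-4 = 228
  a_7 = -4·228 + 0·-61 + 4·11 + 1·-3 = -871
  a_8 = -4·-871 + 0·228 + 4·-61 + 1·11 = 3251
  a_9 = -4·3251 + 0·-871 + 4·228 + 1·-61 = -12153
  a_10 = -4·-12153 + 0·3251 + 4·-871 + 1·228 = 45356
  a_11 = -4·45356 + 0·-12153 + 4·3251 + 1·-871 = -169291
  a_12 = -4·-169291 + 0·45356 + 4·-12153 + 1·3251 = 631803

-4,0,4,1 ; 631803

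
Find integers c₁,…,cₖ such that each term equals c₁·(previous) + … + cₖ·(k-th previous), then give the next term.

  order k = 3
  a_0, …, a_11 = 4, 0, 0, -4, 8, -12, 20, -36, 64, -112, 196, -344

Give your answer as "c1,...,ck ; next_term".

  a_3 = -2·0 + -1·0 + -1·4 = -4
  a_4 = -2·-4 + -1·0 + -1·0 = 8
  a_5 = -2·8 + -1·-4 + -1·0 = -12
  a_6 = -2·-12 + -1·8 + -1·-4 = 20
  a_7 = -2·20 + -1·-12 + -1·8 = -36
  a_8 = -2·-36 + -1·20 + -1·-12 = 64
  a_9 = -2·64 + -1·-36 + -1·20 = -112
  a_10 = -2·-112 + -1·64 + -1·-36 = 196
  a_11 = -2·196 + -1·-112 + -1·64 = -344
  a_12 = -2·-344 + -1·196 + -1·-112 = 604

-2,-1,-1 ; 604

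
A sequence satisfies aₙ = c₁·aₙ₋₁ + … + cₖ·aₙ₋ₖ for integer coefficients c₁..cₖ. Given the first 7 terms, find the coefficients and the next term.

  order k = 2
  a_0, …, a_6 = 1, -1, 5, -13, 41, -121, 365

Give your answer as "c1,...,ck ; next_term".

  a_2 = -2·-1 + 3·1 = 5
  a_3 = -2·5 + 3·-1 = -13
  a_4 = -2·-13 + 3·5 = 41
  a_5 = -2·41 + 3·-13 = -121
  a_6 = -2·-121 + 3·41 = 365
  a_7 = -2·365 + 3·-121 = -1093

-2,3 ; -1093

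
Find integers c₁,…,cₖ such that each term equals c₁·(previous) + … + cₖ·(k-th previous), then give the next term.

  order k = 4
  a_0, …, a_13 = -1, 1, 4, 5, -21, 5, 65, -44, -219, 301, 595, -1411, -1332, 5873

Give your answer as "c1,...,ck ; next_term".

  a_4 = -1·5 + -3·4 + -1·1 + 3·-1 = -21
  a_5 = -1·-21 + -3·5 + -1·4 + 3·1 = 5
  a_6 = -1·5 + -3·-21 + -1·5 + 3·4 = 65
  a_7 = -1·65 + -3·5 + -1·-21 + 3·5 = -44
  a_8 = -1·-44 + -3·65 + -1·5 + 3·-21 = -219
  a_9 = -1·-219 + -3·-44 + -1·65 + 3·5 = 301
  a_10 = -1·301 + -3·-219 + -1·-44 + 3·65 = 595
  a_11 = -1·595 + -3·301 + -1·-219 + 3·-44 = -1411
  a_12 = -1·-1411 + -3·595 + -1·301 + 3·-219 = -1332
  a_13 = -1·-1332 + -3·-1411 + -1·595 + 3·301 = 5873
  a_14 = -1·5873 + -3·-1332 + -1·-1411 + 3·595 = 1319

-1,-3,-1,3 ; 1319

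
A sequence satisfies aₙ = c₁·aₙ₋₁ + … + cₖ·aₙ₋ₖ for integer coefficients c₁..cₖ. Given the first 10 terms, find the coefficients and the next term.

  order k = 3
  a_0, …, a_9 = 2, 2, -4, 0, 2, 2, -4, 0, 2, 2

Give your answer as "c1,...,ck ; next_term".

-1,-1,-1 ; -4

  a_3 = -1·-4 + -1·2 + -1·2 = 0
  a_4 = -1·0 + -1·-4 + -1·2 = 2
  a_5 = -1·2 + -1·0 + -1·-4 = 2
  a_6 = -1·2 + -1·2 + -1·0 = -4
  a_7 = -1·-4 + -1·2 + -1·2 = 0
  a_8 = -1·0 + -1·-4 + -1·2 = 2
  a_9 = -1·2 + -1·0 + -1·-4 = 2
  a_10 = -1·2 + -1·2 + -1·0 = -4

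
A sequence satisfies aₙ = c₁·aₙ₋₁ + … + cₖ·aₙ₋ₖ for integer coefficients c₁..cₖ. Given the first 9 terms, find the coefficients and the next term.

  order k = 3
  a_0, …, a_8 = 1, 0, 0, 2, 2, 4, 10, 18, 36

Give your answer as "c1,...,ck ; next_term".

1,1,2 ; 74

  a_3 = 1·0 + 1·0 + 2·1 = 2
  a_4 = 1·2 + 1·0 + 2·0 = 2
  a_5 = 1·2 + 1·2 + 2·0 = 4
  a_6 = 1·4 + 1·2 + 2·2 = 10
  a_7 = 1·10 + 1·4 + 2·2 = 18
  a_8 = 1·18 + 1·10 + 2·4 = 36
  a_9 = 1·36 + 1·18 + 2·10 = 74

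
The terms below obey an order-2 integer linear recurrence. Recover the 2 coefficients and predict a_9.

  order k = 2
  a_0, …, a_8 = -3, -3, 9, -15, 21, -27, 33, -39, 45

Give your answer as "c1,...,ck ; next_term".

  a_2 = -2·-3 + -1·-3 = 9
  a_3 = -2·9 + -1·-3 = -15
  a_4 = -2·-15 + -1·9 = 21
  a_5 = -2·21 + -1·-15 = -27
  a_6 = -2·-27 + -1·21 = 33
  a_7 = -2·33 + -1·-27 = -39
  a_8 = -2·-39 + -1·33 = 45
  a_9 = -2·45 + -1·-39 = -51

-2,-1 ; -51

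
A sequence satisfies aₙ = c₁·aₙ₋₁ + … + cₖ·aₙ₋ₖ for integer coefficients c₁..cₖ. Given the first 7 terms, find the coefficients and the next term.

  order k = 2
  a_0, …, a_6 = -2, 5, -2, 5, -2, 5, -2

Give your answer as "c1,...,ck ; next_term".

0,1 ; 5

  a_2 = 0·5 + 1·-2 = -2
  a_3 = 0·-2 + 1·5 = 5
  a_4 = 0·5 + 1·-2 = -2
  a_5 = 0·-2 + 1·5 = 5
  a_6 = 0·5 + 1·-2 = -2
  a_7 = 0·-2 + 1·5 = 5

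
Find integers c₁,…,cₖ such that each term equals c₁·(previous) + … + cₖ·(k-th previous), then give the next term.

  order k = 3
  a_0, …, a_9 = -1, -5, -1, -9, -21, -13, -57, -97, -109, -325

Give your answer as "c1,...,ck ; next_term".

0,1,4 ; -497

  a_3 = 0·-1 + 1·-5 + 4·-1 = -9
  a_4 = 0·-9 + 1·-1 + 4·-5 = -21
  a_5 = 0·-21 + 1·-9 + 4·-1 = -13
  a_6 = 0·-13 + 1·-21 + 4·-9 = -57
  a_7 = 0·-57 + 1·-13 + 4·-21 = -97
  a_8 = 0·-97 + 1·-57 + 4·-13 = -109
  a_9 = 0·-109 + 1·-97 + 4·-57 = -325
  a_10 = 0·-325 + 1·-109 + 4·-97 = -497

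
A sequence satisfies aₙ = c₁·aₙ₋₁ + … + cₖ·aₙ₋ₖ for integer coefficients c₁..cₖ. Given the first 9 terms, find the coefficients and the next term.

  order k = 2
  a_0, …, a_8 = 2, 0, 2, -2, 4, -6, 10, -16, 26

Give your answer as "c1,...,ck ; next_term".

  a_2 = -1·0 + 1·2 = 2
  a_3 = -1·2 + 1·0 = -2
  a_4 = -1·-2 + 1·2 = 4
  a_5 = -1·4 + 1·-2 = -6
  a_6 = -1·-6 + 1·4 = 10
  a_7 = -1·10 + 1·-6 = -16
  a_8 = -1·-16 + 1·10 = 26
  a_9 = -1·26 + 1·-16 = -42

-1,1 ; -42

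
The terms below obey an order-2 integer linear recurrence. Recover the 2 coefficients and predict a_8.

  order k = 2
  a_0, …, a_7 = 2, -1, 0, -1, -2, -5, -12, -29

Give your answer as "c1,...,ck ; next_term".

  a_2 = 2·-1 + 1·2 = 0
  a_3 = 2·0 + 1·-1 = -1
  a_4 = 2·-1 + 1·0 = -2
  a_5 = 2·-2 + 1·-1 = -5
  a_6 = 2·-5 + 1·-2 = -12
  a_7 = 2·-12 + 1·-5 = -29
  a_8 = 2·-29 + 1·-12 = -70

2,1 ; -70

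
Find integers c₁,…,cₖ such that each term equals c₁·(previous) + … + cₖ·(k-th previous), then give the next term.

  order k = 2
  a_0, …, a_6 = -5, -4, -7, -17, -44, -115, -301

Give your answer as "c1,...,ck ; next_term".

  a_2 = 3·-4 + -1·-5 = -7
  a_3 = 3·-7 + -1·-4 = -17
  a_4 = 3·-17 + -1·-7 = -44
  a_5 = 3·-44 + -1·-17 = -115
  a_6 = 3·-115 + -1·-44 = -301
  a_7 = 3·-301 + -1·-115 = -788

3,-1 ; -788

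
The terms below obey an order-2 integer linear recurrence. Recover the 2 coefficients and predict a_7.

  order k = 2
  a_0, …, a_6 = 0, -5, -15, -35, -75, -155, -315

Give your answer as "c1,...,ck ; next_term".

  a_2 = 3·-5 + -2·0 = -15
  a_3 = 3·-15 + -2·-5 = -35
  a_4 = 3·-35 + -2·-15 = -75
  a_5 = 3·-75 + -2·-35 = -155
  a_6 = 3·-155 + -2·-75 = -315
  a_7 = 3·-315 + -2·-155 = -635

3,-2 ; -635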